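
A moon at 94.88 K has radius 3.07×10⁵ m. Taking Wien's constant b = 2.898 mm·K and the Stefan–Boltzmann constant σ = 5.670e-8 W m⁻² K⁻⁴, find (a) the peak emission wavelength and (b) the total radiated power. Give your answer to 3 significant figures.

(a) λ_max = b/T = 2.898×10⁻³/94.88 = 3.054×10⁻⁵ m = 30.5 μm.
Surface area A = 4πR² = 4π(3.07×10⁵ m)² = 1.18437×10¹² m².
(b) P = σAT⁴ = 5.670×10⁻⁸×1.18437×10¹²×(94.88)⁴ = 5.44×10¹² W.

λ_max ≈ 30.5 μm; P ≈ 5.44×10¹² W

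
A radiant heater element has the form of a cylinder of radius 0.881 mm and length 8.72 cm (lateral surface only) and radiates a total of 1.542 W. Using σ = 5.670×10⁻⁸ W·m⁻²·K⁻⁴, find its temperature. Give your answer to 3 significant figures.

Lateral area A = 2πrL = 2π×8.81×10⁻⁴×0.0872 = 4.82694×10⁻⁴ m².
P = σAT⁴ ⇒ T = (P/(σA))^(1/4) = (1.542/(5.670×10⁻⁸×4.82694×10⁻⁴))^(1/4) = 487 K.

T ≈ 487 K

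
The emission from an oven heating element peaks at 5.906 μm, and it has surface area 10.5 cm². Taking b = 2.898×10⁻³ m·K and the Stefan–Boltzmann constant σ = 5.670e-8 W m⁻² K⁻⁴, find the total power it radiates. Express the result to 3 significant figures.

Wien's law: T = b/λ_max = 2.898×10⁻³/5.906×10⁻⁶ = 490.687 K.
Area A = 10.5 cm² = 1.05×10⁻³ m².
Then P = σAT⁴ = 5.670×10⁻⁸×1.05×10⁻³×(490.687)⁴ = 3.45 W.

P ≈ 3.45 W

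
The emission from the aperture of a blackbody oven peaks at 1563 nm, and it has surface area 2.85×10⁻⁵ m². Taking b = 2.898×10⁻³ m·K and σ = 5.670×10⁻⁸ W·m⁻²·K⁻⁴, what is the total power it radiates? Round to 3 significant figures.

P ≈ 19.1 W

Wien's law: T = b/λ_max = 2.898×10⁻³/1.563×10⁻⁶ = 1854.13 K.
Area A = 2.85×10⁻⁵ m².
Then P = σAT⁴ = 5.670×10⁻⁸×2.85×10⁻⁵×(1854.13)⁴ = 19.1 W.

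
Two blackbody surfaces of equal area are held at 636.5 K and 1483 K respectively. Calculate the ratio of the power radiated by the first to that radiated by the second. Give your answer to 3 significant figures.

P₁/P₂ ≈ 0.0339

With equal areas, P₁/P₂ = (T₁/T₂)⁴ = (636.5/1483)⁴ = 0.0339.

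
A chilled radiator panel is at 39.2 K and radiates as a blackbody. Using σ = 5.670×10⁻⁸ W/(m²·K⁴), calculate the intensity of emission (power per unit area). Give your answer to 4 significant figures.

Stefan–Boltzmann: I = σT⁴ = 5.670×10⁻⁸ × (39.2)⁴ = 0.1339 W/m².

I ≈ 0.1339 W/m²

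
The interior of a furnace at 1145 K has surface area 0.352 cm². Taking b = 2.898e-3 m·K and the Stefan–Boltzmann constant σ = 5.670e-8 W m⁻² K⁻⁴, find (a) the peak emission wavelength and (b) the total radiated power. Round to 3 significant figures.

(a) λ_max = b/T = 2.898×10⁻³/1145 = 2.531×10⁻⁶ m = 2.53 μm.
Area A = 0.352 cm² = 3.52×10⁻⁵ m².
(b) P = σAT⁴ = 5.670×10⁻⁸×3.52×10⁻⁵×(1145)⁴ = 3.43 W.

λ_max ≈ 2.53 μm; P ≈ 3.43 W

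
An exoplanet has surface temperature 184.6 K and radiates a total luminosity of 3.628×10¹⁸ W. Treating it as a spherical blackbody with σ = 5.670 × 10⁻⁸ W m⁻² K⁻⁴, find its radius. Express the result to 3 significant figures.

L = 4πR²σT⁴ ⇒ R = √(L/(4πσT⁴)).
σT⁴ = 65.8430 W/m², so R = √(3.628×10¹⁸/(4π×65.8430)) = 6.62×10⁷ m.

R ≈ 6.62×10⁷ m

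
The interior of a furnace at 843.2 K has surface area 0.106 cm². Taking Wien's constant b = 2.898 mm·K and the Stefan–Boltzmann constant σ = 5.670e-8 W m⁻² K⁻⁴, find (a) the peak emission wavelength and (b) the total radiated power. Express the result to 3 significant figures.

(a) λ_max = b/T = 2.898×10⁻³/843.2 = 3.437×10⁻⁶ m = 3.44 μm.
Area A = 0.106 cm² = 1.06×10⁻⁵ m².
(b) P = σAT⁴ = 5.670×10⁻⁸×1.06×10⁻⁵×(843.2)⁴ = 0.304 W.

λ_max ≈ 3.44 μm; P ≈ 0.304 W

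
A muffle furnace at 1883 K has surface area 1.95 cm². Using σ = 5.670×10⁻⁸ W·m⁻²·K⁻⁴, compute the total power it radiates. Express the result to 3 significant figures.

Area A = 1.95 cm² = 1.95×10⁻⁴ m².
P = σAT⁴ = 5.670×10⁻⁸ × 1.95×10⁻⁴ × (1883)⁴ = 139 W.

P ≈ 139 W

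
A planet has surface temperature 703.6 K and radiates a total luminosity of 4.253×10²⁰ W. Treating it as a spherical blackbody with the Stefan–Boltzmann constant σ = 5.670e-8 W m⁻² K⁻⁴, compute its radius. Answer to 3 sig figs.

R ≈ 4.94×10⁷ m

L = 4πR²σT⁴ ⇒ R = √(L/(4πσT⁴)).
σT⁴ = 13895.9 W/m², so R = √(4.253×10²⁰/(4π×13895.9)) = 4.94×10⁷ m.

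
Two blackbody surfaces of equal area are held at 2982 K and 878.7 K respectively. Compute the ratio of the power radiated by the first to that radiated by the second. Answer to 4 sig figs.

With equal areas, P₁/P₂ = (T₁/T₂)⁴ = (2982/878.7)⁴ = 132.6.

P₁/P₂ ≈ 132.6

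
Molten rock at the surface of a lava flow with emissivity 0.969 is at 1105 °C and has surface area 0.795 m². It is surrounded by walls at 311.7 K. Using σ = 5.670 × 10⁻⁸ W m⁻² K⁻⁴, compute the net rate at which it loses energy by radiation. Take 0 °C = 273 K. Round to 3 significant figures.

Net loss ≈ 1.57×10⁵ W

T = 1105 °C + 273 = 1378 K.
Area A = 0.795 m².
Net radiated power P_net = εσA(T⁴ − T₀⁴) = 0.969×5.670×10⁻⁸×0.795×(1378⁴ − 311.7⁴).
T⁴ − T₀⁴ = 3.60576×10¹² − 9.43946×10⁹ = 3.59632×10¹² K⁴, so P_net = 1.57×10⁵ W.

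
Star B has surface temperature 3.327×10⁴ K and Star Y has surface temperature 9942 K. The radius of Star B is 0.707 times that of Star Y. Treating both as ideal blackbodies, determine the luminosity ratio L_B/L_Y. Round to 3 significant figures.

L ∝ R²T⁴, so L_B/L_Y = (R_B/R_Y)²(T_B/T_Y)⁴ = (0.707)² × (3.327×10⁴/9942)⁴ = 0.499849 × 125.405 = 62.7.

L_B/L_Y ≈ 62.7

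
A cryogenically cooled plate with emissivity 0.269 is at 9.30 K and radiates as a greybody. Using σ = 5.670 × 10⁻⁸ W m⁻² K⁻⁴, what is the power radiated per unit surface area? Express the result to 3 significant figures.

Stefan–Boltzmann: I = εσT⁴ = 0.269 × 5.670×10⁻⁸ × (9.30)⁴ = 1.14×10⁻⁴ W/m².

I ≈ 1.14×10⁻⁴ W/m²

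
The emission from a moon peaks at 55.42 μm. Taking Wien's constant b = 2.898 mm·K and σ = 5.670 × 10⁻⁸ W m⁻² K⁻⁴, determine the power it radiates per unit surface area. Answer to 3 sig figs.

Wien's law: T = b/λ_max = 2.898×10⁻³/5.542×10⁻⁵ = 52.2916 K.
Then I = σT⁴ = 5.670×10⁻⁸×(52.2916)⁴ = 0.424 W/m².

I ≈ 0.424 W/m²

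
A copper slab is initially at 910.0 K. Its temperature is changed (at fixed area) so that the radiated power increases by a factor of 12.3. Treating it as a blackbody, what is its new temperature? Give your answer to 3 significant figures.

P ∝ T⁴, so T₂/T₁ = (P₂/P₁)^(1/4) = (12.3)^(1/4) = 1.87273.
T₂ = 910.0 × 1.87273 = 1.70×10³ K.

T₂ ≈ 1.70×10³ K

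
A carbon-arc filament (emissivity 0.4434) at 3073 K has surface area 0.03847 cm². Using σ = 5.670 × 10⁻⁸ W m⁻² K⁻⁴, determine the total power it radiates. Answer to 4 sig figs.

Area A = 0.03847 cm² = 3.847×10⁻⁶ m².
P = εσAT⁴ = 0.4434 × 5.670×10⁻⁸ × 3.847×10⁻⁶ × (3073)⁴ = 8.625 W.

P ≈ 8.625 W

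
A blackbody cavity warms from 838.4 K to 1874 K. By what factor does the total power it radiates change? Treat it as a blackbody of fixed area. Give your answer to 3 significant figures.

P ∝ T⁴, so P₂/P₁ = (T₂/T₁)⁴ = (1874/838.4)⁴ = (2.23521)⁴ = 25.0.

P₂/P₁ ≈ 25.0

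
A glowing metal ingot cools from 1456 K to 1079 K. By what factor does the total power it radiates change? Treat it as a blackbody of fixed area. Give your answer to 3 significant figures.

P₂/P₁ ≈ 0.302

P ∝ T⁴, so P₂/P₁ = (T₂/T₁)⁴ = (1079/1456)⁴ = (0.741071)⁴ = 0.302.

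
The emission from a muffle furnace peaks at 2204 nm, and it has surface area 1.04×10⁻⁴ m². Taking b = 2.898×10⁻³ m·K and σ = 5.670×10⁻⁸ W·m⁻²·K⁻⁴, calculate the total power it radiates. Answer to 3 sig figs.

P ≈ 17.6 W

Wien's law: T = b/λ_max = 2.898×10⁻³/2.204×10⁻⁶ = 1314.88 K.
Area A = 1.04×10⁻⁴ m².
Then P = σAT⁴ = 5.670×10⁻⁸×1.04×10⁻⁴×(1314.88)⁴ = 17.6 W.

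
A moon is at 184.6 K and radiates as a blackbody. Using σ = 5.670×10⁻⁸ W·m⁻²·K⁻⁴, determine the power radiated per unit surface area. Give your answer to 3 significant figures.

I ≈ 65.8 W/m²

Stefan–Boltzmann: I = σT⁴ = 5.670×10⁻⁸ × (184.6)⁴ = 65.8 W/m².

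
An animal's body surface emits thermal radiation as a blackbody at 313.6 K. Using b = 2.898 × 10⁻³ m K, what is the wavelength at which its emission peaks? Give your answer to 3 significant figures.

λ_max ≈ 9.24 μm

Wien's displacement law: λ_max = b/T = (2.898×10⁻³ m·K)/(313.6 K) = 9.241×10⁻⁶ m.
That is 9.24 μm, in the infrared range.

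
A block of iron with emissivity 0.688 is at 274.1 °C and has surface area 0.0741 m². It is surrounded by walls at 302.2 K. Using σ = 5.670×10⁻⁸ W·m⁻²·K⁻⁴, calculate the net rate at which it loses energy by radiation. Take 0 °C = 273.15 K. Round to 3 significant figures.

T = 274.1 °C + 273.15 = 547.25 K.
Area A = 0.0741 m².
Net radiated power P_net = εσA(T⁴ − T₀⁴) = 0.688×5.670×10⁻⁸×0.0741×(547.25⁴ − 302.2⁴).
T⁴ − T₀⁴ = 8.96898×10¹⁰ − 8.34023×10⁹ = 8.13496×10¹⁰ K⁴, so P_net = 235 W.

Net loss ≈ 235 W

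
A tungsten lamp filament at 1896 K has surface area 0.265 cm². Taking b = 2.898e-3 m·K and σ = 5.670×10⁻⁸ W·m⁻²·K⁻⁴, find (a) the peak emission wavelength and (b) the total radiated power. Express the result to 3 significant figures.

(a) λ_max = b/T = 2.898×10⁻³/1896 = 1.528×10⁻⁶ m = 1.53 μm.
Area A = 0.265 cm² = 2.65×10⁻⁵ m².
(b) P = σAT⁴ = 5.670×10⁻⁸×2.65×10⁻⁵×(1896)⁴ = 19.4 W.

λ_max ≈ 1.53 μm; P ≈ 19.4 W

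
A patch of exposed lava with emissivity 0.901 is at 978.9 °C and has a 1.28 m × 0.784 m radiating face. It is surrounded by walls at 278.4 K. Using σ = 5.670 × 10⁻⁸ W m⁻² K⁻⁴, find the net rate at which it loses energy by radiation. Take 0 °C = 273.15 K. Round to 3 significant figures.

T = 978.9 °C + 273.15 = 1252.05 K.
Area A = 1.28 × 0.784 = 1.00352 m².
Net radiated power P_net = εσA(T⁴ − T₀⁴) = 0.901×5.670×10⁻⁸×1.00352×(1252.05⁴ − 278.4⁴).
T⁴ − T₀⁴ = 2.45746×10¹² − 6.00727×10⁹ = 2.45145×10¹² K⁴, so P_net = 1.26×10⁵ W.

Net loss ≈ 1.26×10⁵ W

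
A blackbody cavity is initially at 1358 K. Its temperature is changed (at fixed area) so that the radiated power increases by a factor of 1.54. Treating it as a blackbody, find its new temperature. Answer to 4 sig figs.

P ∝ T⁴, so T₂/T₁ = (P₂/P₁)^(1/4) = (1.54)^(1/4) = 1.11399.
T₂ = 1358 × 1.11399 = 1513 K.

T₂ ≈ 1513 K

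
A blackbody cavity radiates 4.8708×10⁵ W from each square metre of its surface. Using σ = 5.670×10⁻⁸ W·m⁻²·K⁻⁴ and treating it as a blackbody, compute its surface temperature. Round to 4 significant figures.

T ≈ 1712 K

I = σT⁴, so T = (I/σ)^(1/4) = (4.8708×10⁵/(5.670×10⁻⁸))^(1/4) = 1712 K.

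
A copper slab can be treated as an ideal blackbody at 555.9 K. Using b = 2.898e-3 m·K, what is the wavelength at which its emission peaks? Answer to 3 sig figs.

Wien's displacement law: λ_max = b/T = (2.898×10⁻³ m·K)/(555.9 K) = 5.213×10⁻⁶ m.
That is 5.21 μm, in the infrared range.

λ_max ≈ 5.21 μm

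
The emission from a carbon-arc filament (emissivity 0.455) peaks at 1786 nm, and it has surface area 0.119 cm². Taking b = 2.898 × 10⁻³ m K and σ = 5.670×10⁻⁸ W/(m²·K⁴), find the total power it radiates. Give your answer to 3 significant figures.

P ≈ 2.13 W

Wien's law: T = b/λ_max = 2.898×10⁻³/1.786×10⁻⁶ = 1622.62 K.
Area A = 0.119 cm² = 1.19×10⁻⁵ m².
Then P = εσAT⁴ = 0.455×5.670×10⁻⁸×1.19×10⁻⁵×(1622.62)⁴ = 2.13 W.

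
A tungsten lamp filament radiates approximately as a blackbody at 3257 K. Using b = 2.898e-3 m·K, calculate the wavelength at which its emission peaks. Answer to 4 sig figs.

Wien's displacement law: λ_max = b/T = (2.898×10⁻³ m·K)/(3257 K) = 8.8978×10⁻⁷ m.
That is 0.8898 μm, in the infrared range.

λ_max ≈ 0.8898 μm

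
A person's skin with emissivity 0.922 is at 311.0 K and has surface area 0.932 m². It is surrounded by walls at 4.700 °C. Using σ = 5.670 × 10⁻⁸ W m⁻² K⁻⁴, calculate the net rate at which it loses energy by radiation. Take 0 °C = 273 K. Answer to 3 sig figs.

Net loss ≈ 166 W

Surroundings: T = 4.700 °C + 273 = 277.700 K.
Area A = 0.932 m².
Net radiated power P_net = εσA(T⁴ − T₀⁴) = 0.922×5.670×10⁻⁸×0.932×(311.0⁴ − 277.700⁴).
T⁴ − T₀⁴ = 9.35495×10⁹ − 5.94708×10⁹ = 3.40787×10⁹ K⁴, so P_net = 166 W.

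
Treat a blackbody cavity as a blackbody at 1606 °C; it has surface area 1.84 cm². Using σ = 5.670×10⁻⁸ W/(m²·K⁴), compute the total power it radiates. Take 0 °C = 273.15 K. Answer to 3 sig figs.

P ≈ 130 W

T = 1606 °C + 273.15 = 1879.15 K.
Area A = 1.84 cm² = 1.84×10⁻⁴ m².
P = σAT⁴ = 5.670×10⁻⁸ × 1.84×10⁻⁴ × (1879.15)⁴ = 130 W.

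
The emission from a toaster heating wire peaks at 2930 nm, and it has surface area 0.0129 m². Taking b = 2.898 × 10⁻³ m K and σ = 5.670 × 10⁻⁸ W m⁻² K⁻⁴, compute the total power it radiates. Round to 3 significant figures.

Wien's law: T = b/λ_max = 2.898×10⁻³/2.930×10⁻⁶ = 989.078 K.
Area A = 0.0129 m².
Then P = σAT⁴ = 5.670×10⁻⁸×0.0129×(989.078)⁴ = 700 W.

P ≈ 700 W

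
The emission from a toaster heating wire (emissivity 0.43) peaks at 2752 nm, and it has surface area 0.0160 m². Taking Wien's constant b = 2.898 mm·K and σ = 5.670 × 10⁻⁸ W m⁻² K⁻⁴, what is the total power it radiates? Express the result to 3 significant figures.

Wien's law: T = b/λ_max = 2.898×10⁻³/2.752×10⁻⁶ = 1053.05 K.
Area A = 0.0160 m².
Then P = εσAT⁴ = 0.43×5.670×10⁻⁸×0.0160×(1053.05)⁴ = 480 W.

P ≈ 480 W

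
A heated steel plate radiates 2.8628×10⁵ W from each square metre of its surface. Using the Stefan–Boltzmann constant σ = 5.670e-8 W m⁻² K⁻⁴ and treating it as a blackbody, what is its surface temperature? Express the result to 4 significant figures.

T ≈ 1499 K

I = σT⁴, so T = (I/σ)^(1/4) = (2.8628×10⁵/(5.670×10⁻⁸))^(1/4) = 1499 K.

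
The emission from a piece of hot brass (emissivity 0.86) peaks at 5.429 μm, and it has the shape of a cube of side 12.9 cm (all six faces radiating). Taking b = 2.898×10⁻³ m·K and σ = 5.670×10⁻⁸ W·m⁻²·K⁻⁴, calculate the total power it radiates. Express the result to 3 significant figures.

P ≈ 395 W

Wien's law: T = b/λ_max = 2.898×10⁻³/5.429×10⁻⁶ = 533.800 K.
Area A = 6s² = 6×(0.129 m)² = 0.099846 m².
Then P = εσAT⁴ = 0.86×5.670×10⁻⁸×0.099846×(533.800)⁴ = 395 W.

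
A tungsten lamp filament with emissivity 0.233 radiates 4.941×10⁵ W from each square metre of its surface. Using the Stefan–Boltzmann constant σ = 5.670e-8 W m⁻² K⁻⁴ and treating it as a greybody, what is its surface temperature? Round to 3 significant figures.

T ≈ 2.47×10³ K

I = εσT⁴, so T = (I/εσ)^(1/4) = (4.941×10⁵/(0.233×5.670×10⁻⁸))^(1/4) = 2.47×10³ K.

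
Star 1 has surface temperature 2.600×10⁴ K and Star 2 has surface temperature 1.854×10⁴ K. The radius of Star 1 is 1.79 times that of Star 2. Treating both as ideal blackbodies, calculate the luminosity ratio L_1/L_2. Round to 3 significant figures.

L ∝ R²T⁴, so L_1/L_2 = (R_1/R_2)²(T_1/T_2)⁴ = (1.79)² × (2.600×10⁴/1.854×10⁴)⁴ = 3.2041 × 3.86772 = 12.4.

L_1/L_2 ≈ 12.4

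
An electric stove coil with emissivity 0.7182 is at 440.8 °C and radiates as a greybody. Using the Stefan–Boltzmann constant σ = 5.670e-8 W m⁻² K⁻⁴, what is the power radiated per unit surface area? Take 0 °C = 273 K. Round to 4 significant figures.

I ≈ 1.057×10⁴ W/m²

T = 440.8 °C + 273 = 713.8 K.
Stefan–Boltzmann: I = εσT⁴ = 0.7182 × 5.670×10⁻⁸ × (713.8)⁴ = 1.057×10⁴ W/m².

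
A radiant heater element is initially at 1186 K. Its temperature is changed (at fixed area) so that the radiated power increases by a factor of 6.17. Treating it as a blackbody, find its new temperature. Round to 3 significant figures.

T₂ ≈ 1.87×10³ K

P ∝ T⁴, so T₂/T₁ = (P₂/P₁)^(1/4) = (6.17)^(1/4) = 1.57605.
T₂ = 1186 × 1.57605 = 1.87×10³ K.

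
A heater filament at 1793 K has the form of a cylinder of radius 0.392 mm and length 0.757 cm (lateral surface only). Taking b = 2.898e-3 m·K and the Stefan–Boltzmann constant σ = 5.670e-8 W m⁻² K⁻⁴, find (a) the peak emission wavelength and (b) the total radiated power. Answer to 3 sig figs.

(a) λ_max = b/T = 2.898×10⁻³/1793 = 1.616×10⁻⁶ m = 1.62×10³ nm.
Lateral area A = 2πrL = 2π×3.92×10⁻⁴×7.57×10⁻³ = 1.86450×10⁻⁵ m².
(b) P = σAT⁴ = 5.670×10⁻⁸×1.86450×10⁻⁵×(1793)⁴ = 10.9 W.

λ_max ≈ 1.62×10³ nm; P ≈ 10.9 W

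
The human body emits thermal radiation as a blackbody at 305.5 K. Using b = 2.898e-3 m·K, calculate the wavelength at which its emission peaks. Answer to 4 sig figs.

λ_max ≈ 9.486 μm

Wien's displacement law: λ_max = b/T = (2.898×10⁻³ m·K)/(305.5 K) = 9.4861×10⁻⁶ m.
That is 9.486 μm, in the infrared range.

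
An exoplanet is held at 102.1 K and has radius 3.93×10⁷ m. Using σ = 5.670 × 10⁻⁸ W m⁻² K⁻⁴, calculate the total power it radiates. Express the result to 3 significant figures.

Surface area A = 4πR² = 4π(3.93×10⁷ m)² = 1.94086×10¹⁶ m².
P = σAT⁴ = 5.670×10⁻⁸ × 1.94086×10¹⁶ × (102.1)⁴ = 1.20×10¹⁷ W.

P ≈ 1.20×10¹⁷ W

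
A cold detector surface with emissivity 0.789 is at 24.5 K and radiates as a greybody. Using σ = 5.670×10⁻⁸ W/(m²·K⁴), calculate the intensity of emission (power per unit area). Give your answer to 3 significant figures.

Stefan–Boltzmann: I = εσT⁴ = 0.789 × 5.670×10⁻⁸ × (24.5)⁴ = 0.0161 W/m².

I ≈ 0.0161 W/m²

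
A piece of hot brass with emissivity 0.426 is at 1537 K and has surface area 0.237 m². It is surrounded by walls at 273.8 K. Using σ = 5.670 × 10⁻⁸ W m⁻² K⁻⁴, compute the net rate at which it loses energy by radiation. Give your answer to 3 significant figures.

Area A = 0.237 m².
Net radiated power P_net = εσA(T⁴ − T₀⁴) = 0.426×5.670×10⁻⁸×0.237×(1537⁴ − 273.8⁴).
T⁴ − T₀⁴ = 5.58079×10¹² − 5.61997×10⁹ = 5.57517×10¹² K⁴, so P_net = 3.19×10⁴ W.

Net loss ≈ 3.19×10⁴ W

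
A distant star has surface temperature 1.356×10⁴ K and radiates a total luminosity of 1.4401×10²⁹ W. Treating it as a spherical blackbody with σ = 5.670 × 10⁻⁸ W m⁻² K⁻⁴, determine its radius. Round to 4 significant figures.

L = 4πR²σT⁴ ⇒ R = √(L/(4πσT⁴)).
σT⁴ = 1.91700×10⁹ W/m², so R = √(1.4401×10²⁹/(4π×1.91700×10⁹)) = 2.445×10⁹ m.

R ≈ 2.445×10⁹ m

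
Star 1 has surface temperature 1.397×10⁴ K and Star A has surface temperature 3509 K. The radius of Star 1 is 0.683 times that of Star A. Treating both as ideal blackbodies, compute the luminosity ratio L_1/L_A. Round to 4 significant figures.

L ∝ R²T⁴, so L_1/L_A = (R_1/R_A)²(T_1/T_A)⁴ = (0.683)² × (1.397×10⁴/3509)⁴ = 0.466489 × 251.219 = 117.2.

L_1/L_A ≈ 117.2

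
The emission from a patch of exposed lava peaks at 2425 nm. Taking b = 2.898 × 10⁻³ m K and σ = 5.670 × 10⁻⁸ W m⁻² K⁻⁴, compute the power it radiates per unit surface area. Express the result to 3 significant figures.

Wien's law: T = b/λ_max = 2.898×10⁻³/2.425×10⁻⁶ = 1195.05 K.
Then I = σT⁴ = 5.670×10⁻⁸×(1195.05)⁴ = 1.16×10⁵ W/m².

I ≈ 1.16×10⁵ W/m²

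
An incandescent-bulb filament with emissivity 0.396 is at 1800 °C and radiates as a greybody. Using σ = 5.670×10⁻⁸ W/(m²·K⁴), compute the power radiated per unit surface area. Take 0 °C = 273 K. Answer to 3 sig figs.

I ≈ 4.15×10⁵ W/m²

T = 1800 °C + 273 = 2073 K.
Stefan–Boltzmann: I = εσT⁴ = 0.396 × 5.670×10⁻⁸ × (2073)⁴ = 4.15×10⁵ W/m².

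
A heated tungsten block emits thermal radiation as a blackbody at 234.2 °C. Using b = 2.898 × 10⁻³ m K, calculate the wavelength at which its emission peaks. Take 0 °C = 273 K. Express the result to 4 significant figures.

λ_max ≈ 5.714 μm

T = 234.2 °C + 273 = 507.2 K.
Wien's displacement law: λ_max = b/T = (2.898×10⁻³ m·K)/(507.2 K) = 5.7137×10⁻⁶ m.
That is 5.714 μm, in the infrared range.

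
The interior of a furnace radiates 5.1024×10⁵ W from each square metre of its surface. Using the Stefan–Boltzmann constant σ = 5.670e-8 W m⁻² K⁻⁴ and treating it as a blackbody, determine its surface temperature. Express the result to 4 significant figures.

T ≈ 1732 K

I = σT⁴, so T = (I/σ)^(1/4) = (5.1024×10⁵/(5.670×10⁻⁸))^(1/4) = 1732 K.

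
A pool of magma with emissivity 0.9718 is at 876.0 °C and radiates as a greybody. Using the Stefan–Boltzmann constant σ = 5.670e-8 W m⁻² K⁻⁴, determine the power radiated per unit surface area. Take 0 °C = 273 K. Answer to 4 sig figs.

T = 876.0 °C + 273 = 1149.0 K.
Stefan–Boltzmann: I = εσT⁴ = 0.9718 × 5.670×10⁻⁸ × (1149.0)⁴ = 9.604×10⁴ W/m².

I ≈ 9.604×10⁴ W/m²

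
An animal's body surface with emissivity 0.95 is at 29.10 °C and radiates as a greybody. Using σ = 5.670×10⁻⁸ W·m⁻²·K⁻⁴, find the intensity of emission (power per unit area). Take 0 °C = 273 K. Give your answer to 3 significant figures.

T = 29.10 °C + 273 = 302.10 K.
Stefan–Boltzmann: I = εσT⁴ = 0.95 × 5.670×10⁻⁸ × (302.10)⁴ = 449 W/m².

I ≈ 449 W/m²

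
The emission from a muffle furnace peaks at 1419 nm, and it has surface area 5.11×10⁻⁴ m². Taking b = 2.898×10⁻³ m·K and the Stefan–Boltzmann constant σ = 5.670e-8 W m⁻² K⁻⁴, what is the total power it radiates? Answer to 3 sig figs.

Wien's law: T = b/λ_max = 2.898×10⁻³/1.419×10⁻⁶ = 2042.28 K.
Area A = 5.11×10⁻⁴ m².
Then P = σAT⁴ = 5.670×10⁻⁸×5.11×10⁻⁴×(2042.28)⁴ = 504 W.

P ≈ 504 W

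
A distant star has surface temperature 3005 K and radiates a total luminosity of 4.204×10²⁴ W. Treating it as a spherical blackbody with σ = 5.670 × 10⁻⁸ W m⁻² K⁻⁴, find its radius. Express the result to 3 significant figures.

R ≈ 2.69×10⁸ m

L = 4πR²σT⁴ ⇒ R = √(L/(4πσT⁴)).
σT⁴ = 4.62339×10⁶ W/m², so R = √(4.204×10²⁴/(4π×4.62339×10⁶)) = 2.69×10⁸ m.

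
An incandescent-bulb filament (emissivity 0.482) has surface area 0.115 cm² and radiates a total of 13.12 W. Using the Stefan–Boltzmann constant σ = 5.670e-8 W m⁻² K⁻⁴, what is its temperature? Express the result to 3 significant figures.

Area A = 0.115 cm² = 1.15×10⁻⁵ m².
P = εσAT⁴ ⇒ T = (P/(εσA))^(1/4) = (13.12/(0.482×5.670×10⁻⁸×1.15×10⁻⁵))^(1/4) = 2.54×10³ K.

T ≈ 2.54×10³ K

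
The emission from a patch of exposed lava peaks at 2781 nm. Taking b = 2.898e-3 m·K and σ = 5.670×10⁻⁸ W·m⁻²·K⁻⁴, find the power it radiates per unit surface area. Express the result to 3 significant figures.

I ≈ 6.69×10⁴ W/m²

Wien's law: T = b/λ_max = 2.898×10⁻³/2.781×10⁻⁶ = 1042.07 K.
Then I = σT⁴ = 5.670×10⁻⁸×(1042.07)⁴ = 6.69×10⁴ W/m².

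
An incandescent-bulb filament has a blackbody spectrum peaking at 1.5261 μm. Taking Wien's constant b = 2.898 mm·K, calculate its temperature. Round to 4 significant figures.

Wien's law gives T = b/λ_max = (2.898×10⁻³ m·K)/(1.5261×10⁻⁶ m) = 1899 K.

T ≈ 1899 K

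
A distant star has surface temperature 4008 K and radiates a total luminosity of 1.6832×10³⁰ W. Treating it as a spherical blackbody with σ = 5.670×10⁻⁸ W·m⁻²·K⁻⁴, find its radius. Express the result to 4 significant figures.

L = 4πR²σT⁴ ⇒ R = √(L/(4πσT⁴)).
σT⁴ = 1.46317×10⁷ W/m², so R = √(1.6832×10³⁰/(4π×1.46317×10⁷)) = 9.568×10¹⁰ m.

R ≈ 9.568×10¹⁰ m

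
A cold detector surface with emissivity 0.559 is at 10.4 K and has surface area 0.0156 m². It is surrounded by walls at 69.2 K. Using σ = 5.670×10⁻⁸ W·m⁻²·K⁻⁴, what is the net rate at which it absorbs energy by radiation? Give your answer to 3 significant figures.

Area A = 0.0156 m².
Net radiated power P_net = εσA(T⁴ − T₀⁴) = 0.559×5.670×10⁻⁸×0.0156×(10.4⁴ − 69.2⁴).
T⁴ − T₀⁴ = 11698.6 − 2.29311×10⁷ = -2.29194×10⁷ K⁴, so P_net = -0.0113 W — negative, meaning a net gain of 0.0113 W.

Net gain ≈ 0.0113 W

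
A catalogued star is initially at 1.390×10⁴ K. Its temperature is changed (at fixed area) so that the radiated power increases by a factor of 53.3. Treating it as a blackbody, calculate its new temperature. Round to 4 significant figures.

T₂ ≈ 3.756×10⁴ K

P ∝ T⁴, so T₂/T₁ = (P₂/P₁)^(1/4) = (53.3)^(1/4) = 2.70198.
T₂ = 1.390×10⁴ × 2.70198 = 3.756×10⁴ K.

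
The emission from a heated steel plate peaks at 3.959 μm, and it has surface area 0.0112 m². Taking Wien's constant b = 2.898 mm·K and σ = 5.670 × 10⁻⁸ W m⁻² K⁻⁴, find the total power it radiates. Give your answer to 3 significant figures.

P ≈ 182 W

Wien's law: T = b/λ_max = 2.898×10⁻³/3.959×10⁻⁶ = 732.003 K.
Area A = 0.0112 m².
Then P = σAT⁴ = 5.670×10⁻⁸×0.0112×(732.003)⁴ = 182 W.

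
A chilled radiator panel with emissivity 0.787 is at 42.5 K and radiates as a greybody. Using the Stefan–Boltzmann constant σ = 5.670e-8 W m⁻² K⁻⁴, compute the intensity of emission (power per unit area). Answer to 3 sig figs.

Stefan–Boltzmann: I = εσT⁴ = 0.787 × 5.670×10⁻⁸ × (42.5)⁴ = 0.146 W/m².

I ≈ 0.146 W/m²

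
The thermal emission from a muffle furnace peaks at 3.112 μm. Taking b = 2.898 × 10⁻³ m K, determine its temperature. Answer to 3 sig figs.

Wien's law gives T = b/λ_max = (2.898×10⁻³ m·K)/(3.112×10⁻⁶ m) = 931 K.

T ≈ 931 K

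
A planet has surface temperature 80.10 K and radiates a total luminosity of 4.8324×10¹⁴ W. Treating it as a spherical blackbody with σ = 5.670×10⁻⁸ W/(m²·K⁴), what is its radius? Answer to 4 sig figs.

R ≈ 4.059×10⁶ m

L = 4πR²σT⁴ ⇒ R = √(L/(4πσT⁴)).
σT⁴ = 2.33407 W/m², so R = √(4.8324×10¹⁴/(4π×2.33407)) = 4.059×10⁶ m.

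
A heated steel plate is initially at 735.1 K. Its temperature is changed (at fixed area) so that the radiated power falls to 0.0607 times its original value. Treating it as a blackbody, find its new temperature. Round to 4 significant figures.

P ∝ T⁴, so T₂/T₁ = (P₂/P₁)^(1/4) = (0.0607)^(1/4) = 0.496360.
T₂ = 735.1 × 0.496360 = 364.9 K.

T₂ ≈ 364.9 K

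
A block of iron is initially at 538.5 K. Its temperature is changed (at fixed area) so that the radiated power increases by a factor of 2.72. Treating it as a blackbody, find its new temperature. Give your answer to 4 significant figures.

T₂ ≈ 691.6 K

P ∝ T⁴, so T₂/T₁ = (P₂/P₁)^(1/4) = (2.72)^(1/4) = 1.28423.
T₂ = 538.5 × 1.28423 = 691.6 K.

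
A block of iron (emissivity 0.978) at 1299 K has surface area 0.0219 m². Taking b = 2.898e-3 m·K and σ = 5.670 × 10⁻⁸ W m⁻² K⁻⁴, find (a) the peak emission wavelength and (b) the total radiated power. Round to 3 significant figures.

(a) λ_max = b/T = 2.898×10⁻³/1299 = 2.231×10⁻⁶ m = 2.23×10³ nm.
Area A = 0.0219 m².
(b) P = εσAT⁴ = 0.978×5.670×10⁻⁸×0.0219×(1299)⁴ = 3.46×10³ W.

λ_max ≈ 2.23×10³ nm; P ≈ 3.46×10³ W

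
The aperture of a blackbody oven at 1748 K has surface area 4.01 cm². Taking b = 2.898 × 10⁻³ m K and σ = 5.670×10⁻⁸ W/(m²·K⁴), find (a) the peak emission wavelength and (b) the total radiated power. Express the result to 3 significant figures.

(a) λ_max = b/T = 2.898×10⁻³/1748 = 1.658×10⁻⁶ m = 1.66×10³ nm.
Area A = 4.01 cm² = 4.01×10⁻⁴ m².
(b) P = σAT⁴ = 5.670×10⁻⁸×4.01×10⁻⁴×(1748)⁴ = 212 W.

λ_max ≈ 1.66×10³ nm; P ≈ 212 W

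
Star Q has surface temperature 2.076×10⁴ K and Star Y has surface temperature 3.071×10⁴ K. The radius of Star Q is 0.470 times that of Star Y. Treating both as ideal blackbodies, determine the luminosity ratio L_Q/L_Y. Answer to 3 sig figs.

L_Q/L_Y ≈ 0.0461

L ∝ R²T⁴, so L_Q/L_Y = (R_Q/R_Y)²(T_Q/T_Y)⁴ = (0.470)² × (2.076×10⁴/3.071×10⁴)⁴ = 0.2209 × 0.208829 = 0.0461.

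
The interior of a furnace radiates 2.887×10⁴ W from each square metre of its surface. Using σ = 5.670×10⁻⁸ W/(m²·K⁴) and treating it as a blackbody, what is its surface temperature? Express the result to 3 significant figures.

I = σT⁴, so T = (I/σ)^(1/4) = (2.887×10⁴/(5.670×10⁻⁸))^(1/4) = 845 K.

T ≈ 845 K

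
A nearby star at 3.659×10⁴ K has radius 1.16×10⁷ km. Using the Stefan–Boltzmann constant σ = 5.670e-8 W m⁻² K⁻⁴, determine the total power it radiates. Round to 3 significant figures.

Surface area A = 4πR² = 4π(1.16×10¹⁰ m)² = 1.69093×10²¹ m².
P = σAT⁴ = 5.670×10⁻⁸ × 1.69093×10²¹ × (3.659×10⁴)⁴ = 1.72×10³² W.

P ≈ 1.72×10³² W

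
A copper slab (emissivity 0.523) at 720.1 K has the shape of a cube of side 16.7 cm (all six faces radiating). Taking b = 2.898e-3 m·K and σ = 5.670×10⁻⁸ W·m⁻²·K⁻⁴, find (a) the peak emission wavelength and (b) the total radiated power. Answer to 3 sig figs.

λ_max ≈ 4.02 μm; P ≈ 1.33×10³ W

(a) λ_max = b/T = 2.898×10⁻³/720.1 = 4.024×10⁻⁶ m = 4.02 μm.
Area A = 6s² = 6×(0.167 m)² = 0.167334 m².
(b) P = εσAT⁴ = 0.523×5.670×10⁻⁸×0.167334×(720.1)⁴ = 1.33×10³ W.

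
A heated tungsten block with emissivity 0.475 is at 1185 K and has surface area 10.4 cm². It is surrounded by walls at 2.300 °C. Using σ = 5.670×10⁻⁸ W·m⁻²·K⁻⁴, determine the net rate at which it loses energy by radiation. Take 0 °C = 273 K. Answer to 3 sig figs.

Surroundings: T = 2.300 °C + 273 = 275.300 K.
Area A = 10.4 cm² = 1.04×10⁻³ m².
Net radiated power P_net = εσA(T⁴ − T₀⁴) = 0.475×5.670×10⁻⁸×1.04×10⁻³×(1185⁴ − 275.300⁴).
T⁴ − T₀⁴ = 1.97185×10¹² − 5.74414×10⁹ = 1.96611×10¹² K⁴, so P_net = 55.1 W.

Net loss ≈ 55.1 W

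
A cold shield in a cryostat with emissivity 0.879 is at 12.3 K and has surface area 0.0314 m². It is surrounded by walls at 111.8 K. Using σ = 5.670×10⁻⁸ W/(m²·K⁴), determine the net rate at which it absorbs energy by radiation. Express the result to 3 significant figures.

Net gain ≈ 0.244 W

Area A = 0.0314 m².
Net radiated power P_net = εσA(T⁴ − T₀⁴) = 0.879×5.670×10⁻⁸×0.0314×(12.3⁴ − 111.8⁴).
T⁴ − T₀⁴ = 22888.7 − 1.56231×10⁸ = -1.56208×10⁸ K⁴, so P_net = -0.244 W — negative, meaning a net gain of 0.244 W.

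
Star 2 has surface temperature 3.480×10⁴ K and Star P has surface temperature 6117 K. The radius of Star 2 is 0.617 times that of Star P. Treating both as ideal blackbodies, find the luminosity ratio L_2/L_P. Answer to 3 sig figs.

L_2/L_P ≈ 399

L ∝ R²T⁴, so L_2/L_P = (R_2/R_P)²(T_2/T_P)⁴ = (0.617)² × (3.480×10⁴/6117)⁴ = 0.380689 × 1047.52 = 399.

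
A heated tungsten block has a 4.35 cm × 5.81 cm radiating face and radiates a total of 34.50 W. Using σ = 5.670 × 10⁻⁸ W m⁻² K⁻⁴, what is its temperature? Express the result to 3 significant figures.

T ≈ 700 K

Area A = 0.0435 × 0.0581 = 2.52735×10⁻³ m².
P = σAT⁴ ⇒ T = (P/(σA))^(1/4) = (34.50/(5.670×10⁻⁸×2.52735×10⁻³))^(1/4) = 700 K.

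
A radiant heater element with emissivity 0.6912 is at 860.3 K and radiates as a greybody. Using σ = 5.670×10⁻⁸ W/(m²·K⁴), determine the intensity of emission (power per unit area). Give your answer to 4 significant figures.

I ≈ 2.147×10⁴ W/m²

Stefan–Boltzmann: I = εσT⁴ = 0.6912 × 5.670×10⁻⁸ × (860.3)⁴ = 2.147×10⁴ W/m².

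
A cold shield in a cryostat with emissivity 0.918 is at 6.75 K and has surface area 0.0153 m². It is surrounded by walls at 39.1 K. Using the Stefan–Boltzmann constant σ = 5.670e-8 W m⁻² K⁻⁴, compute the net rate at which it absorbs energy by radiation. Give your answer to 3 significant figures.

Net gain ≈ 1.86×10⁻³ W

Area A = 0.0153 m².
Net radiated power P_net = εσA(T⁴ − T₀⁴) = 0.918×5.670×10⁻⁸×0.0153×(6.75⁴ − 39.1⁴).
T⁴ − T₀⁴ = 2075.94 − 2.33726×10⁶ = -2.33518×10⁶ K⁴, so P_net = -1.86×10⁻³ W — negative, meaning a net gain of 1.86×10⁻³ W.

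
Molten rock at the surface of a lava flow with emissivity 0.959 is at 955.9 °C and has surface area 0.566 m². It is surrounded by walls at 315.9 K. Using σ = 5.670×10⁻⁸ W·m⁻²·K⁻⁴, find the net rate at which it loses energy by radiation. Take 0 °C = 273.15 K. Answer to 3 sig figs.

Net loss ≈ 6.99×10⁴ W

T = 955.9 °C + 273.15 = 1229.05 K.
Area A = 0.566 m².
Net radiated power P_net = εσA(T⁴ − T₀⁴) = 0.959×5.670×10⁻⁸×0.566×(1229.05⁴ − 315.9⁴).
T⁴ − T₀⁴ = 2.28180×10¹² − 9.95860×10⁹ = 2.27184×10¹² K⁴, so P_net = 6.99×10⁴ W.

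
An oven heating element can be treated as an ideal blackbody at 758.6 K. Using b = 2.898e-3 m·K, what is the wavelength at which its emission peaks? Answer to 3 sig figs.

λ_max ≈ 3.82 μm

Wien's displacement law: λ_max = b/T = (2.898×10⁻³ m·K)/(758.6 K) = 3.820×10⁻⁶ m.
That is 3.82 μm, in the infrared range.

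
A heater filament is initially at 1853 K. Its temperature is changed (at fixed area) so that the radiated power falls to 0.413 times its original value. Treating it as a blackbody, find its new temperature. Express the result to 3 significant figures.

T₂ ≈ 1.49×10³ K

P ∝ T⁴, so T₂/T₁ = (P₂/P₁)^(1/4) = (0.413)^(1/4) = 0.801655.
T₂ = 1853 × 0.801655 = 1.49×10³ K.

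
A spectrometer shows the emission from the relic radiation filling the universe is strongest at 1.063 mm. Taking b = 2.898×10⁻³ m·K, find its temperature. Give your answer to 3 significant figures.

T ≈ 2.73 K

Wien's law gives T = b/λ_max = (2.898×10⁻³ m·K)/(1.063×10⁻³ m) = 2.73 K.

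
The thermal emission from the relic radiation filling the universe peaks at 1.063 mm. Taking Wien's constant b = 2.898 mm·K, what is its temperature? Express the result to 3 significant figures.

Wien's law gives T = b/λ_max = (2.898×10⁻³ m·K)/(1.063×10⁻³ m) = 2.73 K.

T ≈ 2.73 K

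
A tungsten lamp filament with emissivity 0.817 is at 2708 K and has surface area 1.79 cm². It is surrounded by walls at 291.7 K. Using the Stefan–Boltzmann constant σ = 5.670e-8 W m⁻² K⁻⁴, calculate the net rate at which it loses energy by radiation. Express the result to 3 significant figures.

Net loss ≈ 446 W

Area A = 1.79 cm² = 1.79×10⁻⁴ m².
Net radiated power P_net = εσA(T⁴ − T₀⁴) = 0.817×5.670×10⁻⁸×1.79×10⁻⁴×(2708⁴ − 291.7⁴).
T⁴ − T₀⁴ = 5.37768×10¹³ − 7.24012×10⁹ = 5.37696×10¹³ K⁴, so P_net = 446 W.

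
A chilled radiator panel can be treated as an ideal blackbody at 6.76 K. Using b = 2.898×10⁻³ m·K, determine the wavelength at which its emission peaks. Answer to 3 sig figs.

λ_max ≈ 0.429 mm

Wien's displacement law: λ_max = b/T = (2.898×10⁻³ m·K)/(6.76 K) = 4.287×10⁻⁴ m.
That is 0.429 mm, in the infrared range.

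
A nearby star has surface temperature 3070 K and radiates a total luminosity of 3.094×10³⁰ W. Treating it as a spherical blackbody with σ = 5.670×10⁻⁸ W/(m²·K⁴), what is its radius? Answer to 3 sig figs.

L = 4πR²σT⁴ ⇒ R = √(L/(4πσT⁴)).
σT⁴ = 5.03659×10⁶ W/m², so R = √(3.094×10³⁰/(4π×5.03659×10⁶)) = 2.21×10¹¹ m.

R ≈ 2.21×10¹¹ m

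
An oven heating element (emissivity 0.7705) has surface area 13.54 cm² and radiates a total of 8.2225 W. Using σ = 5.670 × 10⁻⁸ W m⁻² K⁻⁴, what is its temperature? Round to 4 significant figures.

Area A = 13.54 cm² = 1.354×10⁻³ m².
P = εσAT⁴ ⇒ T = (P/(εσA))^(1/4) = (8.2225/(0.7705×5.670×10⁻⁸×1.354×10⁻³))^(1/4) = 610.6 K.

T ≈ 610.6 K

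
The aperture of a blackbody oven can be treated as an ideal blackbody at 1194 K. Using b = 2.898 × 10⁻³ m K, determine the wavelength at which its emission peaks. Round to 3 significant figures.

λ_max ≈ 2.43 μm

Wien's displacement law: λ_max = b/T = (2.898×10⁻³ m·K)/(1194 K) = 2.427×10⁻⁶ m.
That is 2.43 μm, in the infrared range.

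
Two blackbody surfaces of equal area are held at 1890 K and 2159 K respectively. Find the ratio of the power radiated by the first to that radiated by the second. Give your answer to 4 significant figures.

With equal areas, P₁/P₂ = (T₁/T₂)⁴ = (1890/2159)⁴ = 0.5873.

P₁/P₂ ≈ 0.5873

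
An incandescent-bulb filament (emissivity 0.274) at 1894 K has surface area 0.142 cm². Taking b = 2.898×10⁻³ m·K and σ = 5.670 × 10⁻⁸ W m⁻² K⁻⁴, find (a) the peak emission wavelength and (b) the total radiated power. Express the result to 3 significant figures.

(a) λ_max = b/T = 2.898×10⁻³/1894 = 1.530×10⁻⁶ m = 1.53 μm.
Area A = 0.142 cm² = 1.42×10⁻⁵ m².
(b) P = εσAT⁴ = 0.274×5.670×10⁻⁸×1.42×10⁻⁵×(1894)⁴ = 2.84 W.

λ_max ≈ 1.53 μm; P ≈ 2.84 W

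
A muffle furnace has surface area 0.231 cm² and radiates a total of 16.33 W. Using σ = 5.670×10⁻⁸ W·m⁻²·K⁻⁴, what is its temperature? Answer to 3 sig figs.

Area A = 0.231 cm² = 2.31×10⁻⁵ m².
P = σAT⁴ ⇒ T = (P/(σA))^(1/4) = (16.33/(5.670×10⁻⁸×2.31×10⁻⁵))^(1/4) = 1.88×10³ K.

T ≈ 1.88×10³ K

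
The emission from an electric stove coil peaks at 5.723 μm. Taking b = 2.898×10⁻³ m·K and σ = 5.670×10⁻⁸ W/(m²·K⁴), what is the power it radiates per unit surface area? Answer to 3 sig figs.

Wien's law: T = b/λ_max = 2.898×10⁻³/5.723×10⁻⁶ = 506.378 K.
Then I = σT⁴ = 5.670×10⁻⁸×(506.378)⁴ = 3.73×10³ W/m².

I ≈ 3.73×10³ W/m²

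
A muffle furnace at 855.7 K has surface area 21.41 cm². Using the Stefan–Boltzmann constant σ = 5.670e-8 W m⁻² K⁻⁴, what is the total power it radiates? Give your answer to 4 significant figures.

Area A = 21.41 cm² = 2.141×10⁻³ m².
P = σAT⁴ = 5.670×10⁻⁸ × 2.141×10⁻³ × (855.7)⁴ = 65.09 W.

P ≈ 65.09 W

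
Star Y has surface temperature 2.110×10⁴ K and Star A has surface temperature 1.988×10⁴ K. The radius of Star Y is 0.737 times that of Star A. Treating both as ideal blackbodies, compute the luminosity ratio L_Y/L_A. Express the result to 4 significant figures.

L_Y/L_A ≈ 0.6893

L ∝ R²T⁴, so L_Y/L_A = (R_Y/R_A)²(T_Y/T_A)⁴ = (0.737)² × (2.110×10⁴/1.988×10⁴)⁴ = 0.543169 × 1.26901 = 0.6893.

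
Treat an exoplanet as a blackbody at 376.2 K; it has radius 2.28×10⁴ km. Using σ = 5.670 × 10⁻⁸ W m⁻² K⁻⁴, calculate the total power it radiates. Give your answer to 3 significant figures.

Surface area A = 4πR² = 4π(2.28×10⁷ m)² = 6.53250×10¹⁵ m².
P = σAT⁴ = 5.670×10⁻⁸ × 6.53250×10¹⁵ × (376.2)⁴ = 7.42×10¹⁸ W.

P ≈ 7.42×10¹⁸ W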